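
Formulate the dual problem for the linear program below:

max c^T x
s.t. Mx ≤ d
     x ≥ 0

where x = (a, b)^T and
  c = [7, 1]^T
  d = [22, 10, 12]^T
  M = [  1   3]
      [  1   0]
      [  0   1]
Minimize: z = 22y1 + 10y2 + 12y3

Subject to:
  C1: -y1 - y2 ≤ -7
  C2: -3y1 - y3 ≤ -1
  y1, y2, y3 ≥ 0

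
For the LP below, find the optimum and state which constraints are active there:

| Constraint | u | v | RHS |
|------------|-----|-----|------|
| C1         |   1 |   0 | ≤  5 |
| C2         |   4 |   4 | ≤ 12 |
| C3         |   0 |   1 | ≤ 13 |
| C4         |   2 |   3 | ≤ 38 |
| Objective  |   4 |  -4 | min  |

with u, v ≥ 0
Optimal: u = 0, v = 3
Slack at optimum:
  C1: slack = 5
  C2: slack = 0 (binding)
  C3: slack = 10
  C4: slack = 29
  u ≥ 0: u = 0 (binding)
  v ≥ 0: v = 3
Binding constraints: C2, u ≥ 0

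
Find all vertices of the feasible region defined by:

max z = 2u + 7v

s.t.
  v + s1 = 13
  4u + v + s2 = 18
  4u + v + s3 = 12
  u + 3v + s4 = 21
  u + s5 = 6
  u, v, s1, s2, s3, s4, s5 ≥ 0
Each vertex is the intersection of two constraint boundaries that also satisfies all remaining constraints:
  u = 0 and v = 0 → (0, 0)
  4u + v = 12 and v = 0 → (3, 0)
  4u + v = 12 and u + 3v = 21 → (1.364, 6.545)
  u + 3v = 21 and u = 0 → (0, 7)

Vertices: (0, 0), (3, 0), (1.364, 6.545), (0, 7)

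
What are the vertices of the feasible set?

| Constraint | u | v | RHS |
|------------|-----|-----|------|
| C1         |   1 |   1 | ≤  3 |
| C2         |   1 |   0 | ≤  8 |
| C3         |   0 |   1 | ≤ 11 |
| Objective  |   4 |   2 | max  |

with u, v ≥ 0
Each vertex is the intersection of two constraint boundaries that also satisfies all remaining constraints:
  u = 0 and v = 0 → (0, 0)
  u + v = 3 and v = 0 → (3, 0)
  u + v = 3 and u = 0 → (0, 3)

Vertices: (0, 0), (3, 0), (0, 3)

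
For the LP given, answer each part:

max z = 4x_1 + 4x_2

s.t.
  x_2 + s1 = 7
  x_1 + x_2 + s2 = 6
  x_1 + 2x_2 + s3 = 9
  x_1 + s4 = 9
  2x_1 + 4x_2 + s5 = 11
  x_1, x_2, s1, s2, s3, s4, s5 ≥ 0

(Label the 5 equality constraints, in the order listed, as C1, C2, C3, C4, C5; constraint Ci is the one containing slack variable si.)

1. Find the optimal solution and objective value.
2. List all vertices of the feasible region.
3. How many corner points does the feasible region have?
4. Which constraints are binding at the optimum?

1. x_1 = 5.5, x_2 = 0, z = 22
2. (0, 0), (5.5, 0), (0, 2.75)
3. 3
4. C5, x_2 ≥ 0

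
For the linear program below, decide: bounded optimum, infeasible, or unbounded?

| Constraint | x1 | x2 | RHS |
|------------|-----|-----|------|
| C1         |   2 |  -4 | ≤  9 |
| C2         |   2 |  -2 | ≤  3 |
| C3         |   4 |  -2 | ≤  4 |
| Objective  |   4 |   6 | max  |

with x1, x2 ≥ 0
Feasible point: (0, 0) satisfies every constraint, so the LP is feasible.
Direction d = (0, 1): for each constraint row a, a·d ≤ 0 —
  (2)(0) + (-4)(1) = -4 ≤ 0
  (2)(0) + (-2)(1) = -2 ≤ 0
  (4)(0) + (-2)(1) = -2 ≤ 0
and d ≥ 0, so (0, 0) + t·d stays feasible for every t ≥ 0. Along this ray z = 4x1 + 6x2 changes by 6 per unit t, so z → +∞.

Unbounded — the objective can increase without bound over the feasible region.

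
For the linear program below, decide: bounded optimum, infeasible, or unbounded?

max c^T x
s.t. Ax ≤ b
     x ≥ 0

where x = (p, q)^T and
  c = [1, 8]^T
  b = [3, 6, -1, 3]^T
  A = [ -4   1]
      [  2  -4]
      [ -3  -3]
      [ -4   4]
Feasible point: (1, 0) satisfies every constraint, so the LP is feasible.
Direction d = (1, 1): for each constraint row a, a·d ≤ 0 —
  (-4)(1) + (1)(1) = -3 ≤ 0
  (2)(1) + (-4)(1) = -2 ≤ 0
  (-3)(1) + (-3)(1) = -6 ≤ 0
  (-4)(1) + (4)(1) = 0 ≤ 0
and d ≥ 0, so (1, 0) + t·d stays feasible for every t ≥ 0. Along this ray z = p + 8q changes by 9 per unit t, so z → +∞.

Unbounded — the objective can increase without bound over the feasible region.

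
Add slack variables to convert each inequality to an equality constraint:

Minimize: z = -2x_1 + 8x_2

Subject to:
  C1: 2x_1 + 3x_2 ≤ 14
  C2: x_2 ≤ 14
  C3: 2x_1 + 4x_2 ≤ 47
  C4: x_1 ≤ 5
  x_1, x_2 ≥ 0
min z = -2x_1 + 8x_2

s.t.
  2x_1 + 3x_2 + s1 = 14
  x_2 + s2 = 14
  2x_1 + 4x_2 + s3 = 47
  x_1 + s4 = 5
  x_1, x_2, s1, s2, s3, s4 ≥ 0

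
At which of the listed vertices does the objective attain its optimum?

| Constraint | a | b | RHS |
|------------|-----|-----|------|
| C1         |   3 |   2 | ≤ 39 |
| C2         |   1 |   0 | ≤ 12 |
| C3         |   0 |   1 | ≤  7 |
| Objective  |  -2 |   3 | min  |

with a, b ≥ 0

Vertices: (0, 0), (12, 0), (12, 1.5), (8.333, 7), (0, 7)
Evaluating z = -2a + 3b at each vertex:
  (0, 0): z = 0
  (12, 0): z = -24
  (12, 1.5): z = -19.5
  (8.333, 7): z = 4.333
  (0, 7): z = 21

The smallest value is z = -24, attained at (12, 0).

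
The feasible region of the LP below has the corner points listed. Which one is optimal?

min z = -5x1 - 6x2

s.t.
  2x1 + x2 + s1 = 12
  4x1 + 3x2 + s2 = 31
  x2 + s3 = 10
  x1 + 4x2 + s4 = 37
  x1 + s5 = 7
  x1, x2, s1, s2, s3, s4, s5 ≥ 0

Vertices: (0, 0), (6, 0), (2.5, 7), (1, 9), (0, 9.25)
Evaluating z = -5x1 - 6x2 at each vertex:
  (0, 0): z = 0
  (6, 0): z = -30
  (2.5, 7): z = -54.5
  (1, 9): z = -59
  (0, 9.25): z = -55.5

The smallest value is z = -59, attained at (1, 9).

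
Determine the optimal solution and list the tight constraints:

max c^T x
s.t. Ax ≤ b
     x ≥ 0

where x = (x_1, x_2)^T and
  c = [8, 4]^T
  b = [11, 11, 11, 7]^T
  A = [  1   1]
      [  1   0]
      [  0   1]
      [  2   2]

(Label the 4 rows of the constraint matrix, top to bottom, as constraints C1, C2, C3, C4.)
Optimal: x_1 = 3.5, x_2 = 0
Binding: C4, x_2 ≥ 0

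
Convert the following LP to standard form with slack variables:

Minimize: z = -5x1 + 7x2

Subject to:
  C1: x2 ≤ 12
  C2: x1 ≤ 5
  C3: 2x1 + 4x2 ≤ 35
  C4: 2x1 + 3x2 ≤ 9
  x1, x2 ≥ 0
min z = -5x1 + 7x2

s.t.
  x2 + s1 = 12
  x1 + s2 = 5
  2x1 + 4x2 + s3 = 35
  2x1 + 3x2 + s4 = 9
  x1, x2, s1, s2, s3, s4 ≥ 0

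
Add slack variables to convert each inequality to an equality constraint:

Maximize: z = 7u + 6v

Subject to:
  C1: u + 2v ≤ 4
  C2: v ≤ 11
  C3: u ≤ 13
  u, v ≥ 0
max z = 7u + 6v

s.t.
  u + 2v + s1 = 4
  v + s2 = 11
  u + s3 = 13
  u, v, s1, s2, s3 ≥ 0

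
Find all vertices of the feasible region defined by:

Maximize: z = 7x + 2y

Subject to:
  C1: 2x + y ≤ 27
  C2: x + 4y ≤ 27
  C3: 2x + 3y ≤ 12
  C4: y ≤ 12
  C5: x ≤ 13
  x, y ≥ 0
Each vertex is the intersection of two constraint boundaries that also satisfies all remaining constraints:
  x = 0 and y = 0 → (0, 0)
  2x + 3y = 12 and y = 0 → (6, 0)
  2x + 3y = 12 and x = 0 → (0, 4)

Vertices: (0, 0), (6, 0), (0, 4)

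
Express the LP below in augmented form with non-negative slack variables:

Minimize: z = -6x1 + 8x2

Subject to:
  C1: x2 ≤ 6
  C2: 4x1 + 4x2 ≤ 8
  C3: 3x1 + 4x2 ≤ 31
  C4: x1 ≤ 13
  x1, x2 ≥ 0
min z = -6x1 + 8x2

s.t.
  x2 + s1 = 6
  4x1 + 4x2 + s2 = 8
  3x1 + 4x2 + s3 = 31
  x1 + s4 = 13
  x1, x2, s1, s2, s3, s4 ≥ 0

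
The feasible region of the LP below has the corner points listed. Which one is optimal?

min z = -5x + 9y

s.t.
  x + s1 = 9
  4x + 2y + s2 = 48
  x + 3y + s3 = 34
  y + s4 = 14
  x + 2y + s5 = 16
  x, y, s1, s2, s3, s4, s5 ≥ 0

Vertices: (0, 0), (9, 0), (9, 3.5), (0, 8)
(9, 0) with z = -45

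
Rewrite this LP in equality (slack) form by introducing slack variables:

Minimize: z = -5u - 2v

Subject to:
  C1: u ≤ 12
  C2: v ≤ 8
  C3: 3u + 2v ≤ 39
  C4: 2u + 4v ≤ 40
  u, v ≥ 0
min z = -5u - 2v

s.t.
  u + s1 = 12
  v + s2 = 8
  3u + 2v + s3 = 39
  2u + 4v + s4 = 40
  u, v, s1, s2, s3, s4 ≥ 0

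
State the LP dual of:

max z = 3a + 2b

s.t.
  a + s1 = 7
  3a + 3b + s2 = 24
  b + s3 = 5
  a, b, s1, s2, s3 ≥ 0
Minimize: z = 7y1 + 24y2 + 5y3

Subject to:
  C1: -y1 - 3y2 ≤ -3
  C2: -3y2 - y3 ≤ -2
  y1, y2, y3 ≥ 0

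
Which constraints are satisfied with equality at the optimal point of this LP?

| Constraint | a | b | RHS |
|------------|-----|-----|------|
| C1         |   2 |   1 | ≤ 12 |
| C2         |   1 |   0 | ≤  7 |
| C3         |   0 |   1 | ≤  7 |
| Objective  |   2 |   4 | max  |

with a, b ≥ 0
Optimal: a = 2.5, b = 7
Slack at optimum:
  C1: slack = 0 (binding)
  C2: slack = 4.5
  C3: slack = 0 (binding)
  a ≥ 0: a = 2.5
  b ≥ 0: b = 7
Binding constraints: C1, C3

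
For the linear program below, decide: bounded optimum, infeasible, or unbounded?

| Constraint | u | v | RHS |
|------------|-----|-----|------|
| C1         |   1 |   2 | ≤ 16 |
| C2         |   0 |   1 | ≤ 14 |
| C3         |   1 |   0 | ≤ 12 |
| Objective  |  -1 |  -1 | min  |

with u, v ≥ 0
The point (12, 2) satisfies every constraint, so the LP is feasible; the constraints give u ≤ 12 and v ≤ 14, which with u, v ≥ 0 keep the feasible region inside a bounded box. A feasible, bounded LP attains a finite optimum at a vertex.

Bounded optimum: z* = -14 at (12, 2).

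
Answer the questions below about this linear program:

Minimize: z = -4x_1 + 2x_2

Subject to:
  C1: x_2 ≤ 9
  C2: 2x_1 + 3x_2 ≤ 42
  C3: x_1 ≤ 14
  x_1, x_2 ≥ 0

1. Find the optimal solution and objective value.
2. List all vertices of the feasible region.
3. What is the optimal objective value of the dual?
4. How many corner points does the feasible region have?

1. x_1 = 14, x_2 = 0, z = -56
2. (0, 0), (14, 0), (14, 4.667), (7.5, 9), (0, 9)
3. -56 (by strong duality, equal to the primal optimum)
4. 5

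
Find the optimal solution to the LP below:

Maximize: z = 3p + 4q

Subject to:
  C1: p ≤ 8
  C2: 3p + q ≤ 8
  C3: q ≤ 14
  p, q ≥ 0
p = 0, q = 8, z = 32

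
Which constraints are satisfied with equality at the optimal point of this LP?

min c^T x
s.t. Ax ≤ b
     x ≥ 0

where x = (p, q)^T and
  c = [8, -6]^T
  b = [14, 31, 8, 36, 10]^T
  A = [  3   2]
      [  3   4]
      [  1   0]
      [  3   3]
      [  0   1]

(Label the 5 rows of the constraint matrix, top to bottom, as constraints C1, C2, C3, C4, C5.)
Optimal: p = 0, q = 7
Slack at optimum:
  C1: slack = 0 (binding)
  C2: slack = 3
  C3: slack = 8
  C4: slack = 15
  C5: slack = 3
  p ≥ 0: p = 0 (binding)
  q ≥ 0: q = 7
Binding constraints: C1, p ≥ 0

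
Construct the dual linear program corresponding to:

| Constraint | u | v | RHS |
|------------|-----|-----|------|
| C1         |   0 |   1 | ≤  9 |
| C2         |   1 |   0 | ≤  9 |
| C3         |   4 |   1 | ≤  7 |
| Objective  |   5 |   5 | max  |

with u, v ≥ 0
Minimize: z = 9y1 + 9y2 + 7y3

Subject to:
  C1: -y2 - 4y3 ≤ -5
  C2: -y1 - y3 ≤ -5
  y1, y2, y3 ≥ 0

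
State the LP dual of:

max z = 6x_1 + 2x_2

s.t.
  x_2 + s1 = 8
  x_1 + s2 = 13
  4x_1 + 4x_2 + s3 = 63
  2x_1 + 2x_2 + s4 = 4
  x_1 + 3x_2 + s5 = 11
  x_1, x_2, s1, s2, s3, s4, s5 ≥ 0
Minimize: z = 8y1 + 13y2 + 63y3 + 4y4 + 11y5

Subject to:
  C1: -y2 - 4y3 - 2y4 - y5 ≤ -6
  C2: -y1 - 4y3 - 2y4 - 3y5 ≤ -2
  y1, y2, y3, y4, y5 ≥ 0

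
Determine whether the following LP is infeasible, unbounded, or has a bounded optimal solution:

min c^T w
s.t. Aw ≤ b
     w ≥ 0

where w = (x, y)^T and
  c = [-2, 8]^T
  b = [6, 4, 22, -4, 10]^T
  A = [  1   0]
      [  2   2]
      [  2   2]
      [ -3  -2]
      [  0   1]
The point (2, 0) satisfies every constraint, so the LP is feasible; the constraints give x ≤ 6 and y ≤ 10, which with x, y ≥ 0 keep the feasible region inside a bounded box. A feasible, bounded LP attains a finite optimum at a vertex.

The LP has an optimal solution: (2, 0) with z = -4.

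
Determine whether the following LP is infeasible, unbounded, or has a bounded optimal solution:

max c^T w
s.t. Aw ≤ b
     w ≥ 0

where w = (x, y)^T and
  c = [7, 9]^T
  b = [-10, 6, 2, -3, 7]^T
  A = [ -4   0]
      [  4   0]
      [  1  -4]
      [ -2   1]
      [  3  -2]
One constraint requires 4x ≤ 6, while the constraint -4x ≤ -10 is equivalent to 4x ≥ 10. Together they would need 10 ≤ 4x ≤ 6, which is impossible since 10 > 6. No point satisfies all constraints.

Infeasible: no point satisfies all constraints simultaneously.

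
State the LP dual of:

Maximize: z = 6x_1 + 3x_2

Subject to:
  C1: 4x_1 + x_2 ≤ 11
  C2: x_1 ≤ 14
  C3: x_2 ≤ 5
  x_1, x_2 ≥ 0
Minimize: z = 11y1 + 14y2 + 5y3

Subject to:
  C1: -4y1 - y2 ≤ -6
  C2: -y1 - y3 ≤ -3
  y1, y2, y3 ≥ 0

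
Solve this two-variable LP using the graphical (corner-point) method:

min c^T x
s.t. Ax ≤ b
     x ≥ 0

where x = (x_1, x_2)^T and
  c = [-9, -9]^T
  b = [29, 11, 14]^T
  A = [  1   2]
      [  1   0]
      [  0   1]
Each vertex is the intersection of two constraint boundaries that also satisfies all remaining constraints:
  x_1 = 0 and x_2 = 0 → (0, 0)
  x_1 = 11 and x_2 = 0 → (11, 0)
  x_1 + 2x_2 = 29 and x_1 = 11 → (11, 9)
  x_1 + 2x_2 = 29 and x_2 = 14 → (1, 14)
  x_2 = 14 and x_1 = 0 → (0, 14)

Evaluating z = -9x_1 - 9x_2 at each vertex:
  (0, 0): z = 0
  (11, 0): z = -99
  (11, 9): z = -180
  (1, 14): z = -135
  (0, 14): z = -126

The minimum is at (11, 9) with z = -180.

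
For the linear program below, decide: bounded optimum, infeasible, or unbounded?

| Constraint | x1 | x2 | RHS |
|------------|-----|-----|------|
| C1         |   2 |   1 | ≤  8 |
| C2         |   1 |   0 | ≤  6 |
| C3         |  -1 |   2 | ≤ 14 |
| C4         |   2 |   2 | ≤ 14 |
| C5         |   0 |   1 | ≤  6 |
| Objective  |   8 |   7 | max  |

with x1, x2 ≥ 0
The point (1, 6) satisfies every constraint, so the LP is feasible; the constraints give x1 ≤ 6 and x2 ≤ 6, which with x1, x2 ≥ 0 keep the feasible region inside a bounded box. A feasible, bounded LP attains a finite optimum at a vertex.

Evaluating z = 8x1 + 7x2 at each vertex:
  (0, 0): z = 0
  (4, 0): z = 32
  (1, 6): z = 50
  (0, 6): z = 42

Feasible with finite optimum z* = 50 at (1, 6).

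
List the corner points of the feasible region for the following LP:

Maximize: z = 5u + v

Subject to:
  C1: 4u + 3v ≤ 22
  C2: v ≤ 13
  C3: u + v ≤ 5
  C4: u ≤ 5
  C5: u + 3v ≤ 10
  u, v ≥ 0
Each vertex is the intersection of two constraint boundaries that also satisfies all remaining constraints:
  u = 0 and v = 0 → (0, 0)
  u + v = 5 and u = 5 → (5, 0)
  u + v = 5 and u + 3v = 10 → (2.5, 2.5)
  u + 3v = 10 and u = 0 → (0, 3.333)

Vertices: (0, 0), (5, 0), (2.5, 2.5), (0, 3.333)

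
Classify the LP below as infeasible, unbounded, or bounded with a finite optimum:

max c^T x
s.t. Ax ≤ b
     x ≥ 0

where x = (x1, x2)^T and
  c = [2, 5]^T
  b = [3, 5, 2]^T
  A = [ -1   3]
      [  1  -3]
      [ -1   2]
Feasible point: (0, 0) satisfies every constraint, so the LP is feasible.
Direction d = (3, 1): for each constraint row a, a·d ≤ 0 —
  (-1)(3) + (3)(1) = 0 ≤ 0
  (1)(3) + (-3)(1) = 0 ≤ 0
  (-1)(3) + (2)(1) = -1 ≤ 0
and d ≥ 0, so (0, 0) + t·d stays feasible for every t ≥ 0. Along this ray z = 2x1 + 5x2 changes by 11 per unit t, so z → +∞.

Unbounded: there is a feasible ray along which z → +∞.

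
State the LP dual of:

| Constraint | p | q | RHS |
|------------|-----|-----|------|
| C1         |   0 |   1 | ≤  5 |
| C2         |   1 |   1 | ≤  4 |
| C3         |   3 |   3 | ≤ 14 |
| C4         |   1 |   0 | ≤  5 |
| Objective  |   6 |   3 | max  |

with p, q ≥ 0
Minimize: z = 5y1 + 4y2 + 14y3 + 5y4

Subject to:
  C1: -y2 - 3y3 - y4 ≤ -6
  C2: -y1 - y2 - 3y3 ≤ -3
  y1, y2, y3, y4 ≥ 0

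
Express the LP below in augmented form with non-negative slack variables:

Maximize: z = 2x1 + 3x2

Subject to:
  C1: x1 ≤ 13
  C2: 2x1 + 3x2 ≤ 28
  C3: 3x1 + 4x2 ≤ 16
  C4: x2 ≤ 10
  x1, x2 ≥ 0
max z = 2x1 + 3x2

s.t.
  x1 + s1 = 13
  2x1 + 3x2 + s2 = 28
  3x1 + 4x2 + s3 = 16
  x2 + s4 = 10
  x1, x2, s1, s2, s3, s4 ≥ 0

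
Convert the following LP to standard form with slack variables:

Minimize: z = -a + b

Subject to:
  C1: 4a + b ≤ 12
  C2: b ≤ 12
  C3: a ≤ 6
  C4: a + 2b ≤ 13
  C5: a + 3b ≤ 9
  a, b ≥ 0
min z = -a + b

s.t.
  4a + b + s1 = 12
  b + s2 = 12
  a + s3 = 6
  a + 2b + s4 = 13
  a + 3b + s5 = 9
  a, b, s1, s2, s3, s4, s5 ≥ 0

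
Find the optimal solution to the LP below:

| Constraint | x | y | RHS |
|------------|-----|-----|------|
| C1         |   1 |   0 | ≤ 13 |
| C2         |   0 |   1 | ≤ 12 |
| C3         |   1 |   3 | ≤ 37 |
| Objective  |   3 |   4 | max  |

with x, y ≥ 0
Each vertex is the intersection of two constraint boundaries that also satisfies all remaining constraints:
  x = 0 and y = 0 → (0, 0)
  x = 13 and y = 0 → (13, 0)
  x = 13 and x + 3y = 37 → (13, 8)
  y = 12 and x + 3y = 37 → (1, 12)
  y = 12 and x = 0 → (0, 12)

Evaluating z = 3x + 4y at each vertex:
  (0, 0): z = 0
  (13, 0): z = 39
  (13, 8): z = 71
  (1, 12): z = 51
  (0, 12): z = 48

The maximum is at (13, 8) with z = 71.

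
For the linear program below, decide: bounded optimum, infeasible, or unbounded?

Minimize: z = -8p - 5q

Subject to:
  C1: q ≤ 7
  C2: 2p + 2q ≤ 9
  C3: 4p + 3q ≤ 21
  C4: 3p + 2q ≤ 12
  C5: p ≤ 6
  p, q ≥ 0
The point (4, 0) satisfies every constraint, so the LP is feasible; the constraints give p ≤ 6 and q ≤ 7, which with p, q ≥ 0 keep the feasible region inside a bounded box. A feasible, bounded LP attains a finite optimum at a vertex.

Evaluating z = -8p - 5q at each vertex:
  (0, 0): z = 0
  (4, 0): z = -32
  (3, 1.5): z = -31.5
  (0, 4.5): z = -22.5

The LP has an optimal solution: (4, 0) with z = -32.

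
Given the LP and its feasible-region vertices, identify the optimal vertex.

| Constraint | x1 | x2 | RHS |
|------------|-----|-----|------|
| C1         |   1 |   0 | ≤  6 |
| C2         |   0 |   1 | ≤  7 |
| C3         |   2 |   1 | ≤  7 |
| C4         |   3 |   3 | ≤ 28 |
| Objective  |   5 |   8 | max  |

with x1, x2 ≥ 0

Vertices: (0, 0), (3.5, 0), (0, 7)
Evaluating z = 5x1 + 8x2 at each vertex:
  (0, 0): z = 0
  (3.5, 0): z = 17.5
  (0, 7): z = 56

The largest value is z = 56, attained at (0, 7).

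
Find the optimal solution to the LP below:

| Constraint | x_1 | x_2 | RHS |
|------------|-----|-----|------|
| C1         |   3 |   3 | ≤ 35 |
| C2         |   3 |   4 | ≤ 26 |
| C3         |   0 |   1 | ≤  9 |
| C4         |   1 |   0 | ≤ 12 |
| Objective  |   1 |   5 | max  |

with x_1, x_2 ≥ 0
Each vertex is the intersection of two constraint boundaries that also satisfies all remaining constraints:
  x_1 = 0 and x_2 = 0 → (0, 0)
  3x_1 + 4x_2 = 26 and x_2 = 0 → (8.667, 0)
  3x_1 + 4x_2 = 26 and x_1 = 0 → (0, 6.5)

Evaluating z = x_1 + 5x_2 at each vertex:
  (0, 0): z = 0
  (8.667, 0): z = 8.667
  (0, 6.5): z = 32.5

The maximum is at (0, 6.5) with z = 32.5.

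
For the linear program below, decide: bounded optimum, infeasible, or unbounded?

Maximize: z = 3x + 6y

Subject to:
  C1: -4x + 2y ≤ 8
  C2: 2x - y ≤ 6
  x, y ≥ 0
Feasible point: (0, 0) satisfies every constraint, so the LP is feasible.
Direction d = (1, 2): for each constraint row a, a·d ≤ 0 —
  (-4)(1) + (2)(2) = 0 ≤ 0
  (2)(1) + (-1)(2) = 0 ≤ 0
and d ≥ 0, so (0, 0) + t·d stays feasible for every t ≥ 0. Along this ray z = 3x + 6y changes by 15 per unit t, so z → +∞.

The LP is unbounded; z can be made arbitrarily large.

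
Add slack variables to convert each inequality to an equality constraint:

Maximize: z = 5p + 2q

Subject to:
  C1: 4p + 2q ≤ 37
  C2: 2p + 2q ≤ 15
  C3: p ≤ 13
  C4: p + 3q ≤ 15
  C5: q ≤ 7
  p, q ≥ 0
max z = 5p + 2q

s.t.
  4p + 2q + s1 = 37
  2p + 2q + s2 = 15
  p + s3 = 13
  p + 3q + s4 = 15
  q + s5 = 7
  p, q, s1, s2, s3, s4, s5 ≥ 0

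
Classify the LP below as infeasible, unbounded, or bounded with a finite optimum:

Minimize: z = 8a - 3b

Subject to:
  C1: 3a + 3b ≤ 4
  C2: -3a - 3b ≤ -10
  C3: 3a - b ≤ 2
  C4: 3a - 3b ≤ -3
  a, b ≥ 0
C1 requires 3a + 3b ≤ 4, while C2 (-3a - 3b ≤ -10) is equivalent to 3a + 3b ≥ 10. Together they would need 10 ≤ 3a + 3b ≤ 4, which is impossible since 10 > 4. No point satisfies all constraints.

Infeasible — the constraint set is empty.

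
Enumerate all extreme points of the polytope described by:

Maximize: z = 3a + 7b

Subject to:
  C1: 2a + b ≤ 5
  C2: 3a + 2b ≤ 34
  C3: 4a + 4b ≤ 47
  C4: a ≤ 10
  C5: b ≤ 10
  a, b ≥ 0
Each vertex is the intersection of two constraint boundaries that also satisfies all remaining constraints:
  a = 0 and b = 0 → (0, 0)
  2a + b = 5 and b = 0 → (2.5, 0)
  2a + b = 5 and a = 0 → (0, 5)

Vertices: (0, 0), (2.5, 0), (0, 5)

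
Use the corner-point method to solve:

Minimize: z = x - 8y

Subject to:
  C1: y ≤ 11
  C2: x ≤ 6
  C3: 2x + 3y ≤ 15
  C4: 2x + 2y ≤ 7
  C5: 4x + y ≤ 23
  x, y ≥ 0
x = 0, y = 3.5, z = -28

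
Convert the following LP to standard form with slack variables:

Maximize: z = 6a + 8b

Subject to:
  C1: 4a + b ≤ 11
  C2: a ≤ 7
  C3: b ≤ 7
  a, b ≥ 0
max z = 6a + 8b

s.t.
  4a + b + s1 = 11
  a + s2 = 7
  b + s3 = 7
  a, b, s1, s2, s3 ≥ 0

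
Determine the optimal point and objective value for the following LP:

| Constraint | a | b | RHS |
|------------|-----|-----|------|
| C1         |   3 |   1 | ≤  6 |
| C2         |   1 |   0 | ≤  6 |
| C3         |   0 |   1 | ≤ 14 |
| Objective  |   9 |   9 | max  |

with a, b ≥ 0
Each vertex is the intersection of two constraint boundaries that also satisfies all remaining constraints:
  a = 0 and b = 0 → (0, 0)
  3a + b = 6 and b = 0 → (2, 0)
  3a + b = 6 and a = 0 → (0, 6)

Evaluating z = 9a + 9b at each vertex:
  (0, 0): z = 0
  (2, 0): z = 18
  (0, 6): z = 54

The maximum is at (0, 6) with z = 54.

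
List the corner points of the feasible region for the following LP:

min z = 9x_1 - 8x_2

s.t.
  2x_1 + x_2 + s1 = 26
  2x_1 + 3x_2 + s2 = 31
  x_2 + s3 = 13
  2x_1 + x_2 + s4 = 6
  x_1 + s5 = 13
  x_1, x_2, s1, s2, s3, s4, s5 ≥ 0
Each vertex is the intersection of two constraint boundaries that also satisfies all remaining constraints:
  x_1 = 0 and x_2 = 0 → (0, 0)
  2x_1 + x_2 = 6 and x_2 = 0 → (3, 0)
  2x_1 + x_2 = 6 and x_1 = 0 → (0, 6)

Vertices: (0, 0), (3, 0), (0, 6)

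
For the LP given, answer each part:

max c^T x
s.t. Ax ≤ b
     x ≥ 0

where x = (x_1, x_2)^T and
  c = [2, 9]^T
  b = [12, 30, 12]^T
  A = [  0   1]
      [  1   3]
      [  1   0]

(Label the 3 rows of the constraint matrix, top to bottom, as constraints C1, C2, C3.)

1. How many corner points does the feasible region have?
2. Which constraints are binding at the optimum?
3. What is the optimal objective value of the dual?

1. 4
2. C2, x_1 ≥ 0
3. 90 (by strong duality, equal to the primal optimum)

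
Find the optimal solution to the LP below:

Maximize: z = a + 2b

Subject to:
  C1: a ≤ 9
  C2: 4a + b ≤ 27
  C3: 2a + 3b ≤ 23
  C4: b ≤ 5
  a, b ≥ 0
a = 4, b = 5, z = 14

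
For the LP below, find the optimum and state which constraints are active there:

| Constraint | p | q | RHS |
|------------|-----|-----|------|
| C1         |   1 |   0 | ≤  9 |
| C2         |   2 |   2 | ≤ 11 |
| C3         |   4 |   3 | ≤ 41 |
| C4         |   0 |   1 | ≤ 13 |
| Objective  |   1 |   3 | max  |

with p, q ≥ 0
Optimal: p = 0, q = 5.5
Binding: C2, p ≥ 0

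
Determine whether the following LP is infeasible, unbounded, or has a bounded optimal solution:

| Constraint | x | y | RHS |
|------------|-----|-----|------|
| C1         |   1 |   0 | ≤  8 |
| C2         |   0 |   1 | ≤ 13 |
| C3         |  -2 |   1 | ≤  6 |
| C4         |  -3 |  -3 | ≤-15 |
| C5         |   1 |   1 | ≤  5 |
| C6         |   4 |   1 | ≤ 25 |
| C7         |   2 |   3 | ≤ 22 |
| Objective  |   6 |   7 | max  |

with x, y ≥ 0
The point (0, 5) satisfies every constraint, so the LP is feasible; the constraints give x ≤ 8 and y ≤ 13, which with x, y ≥ 0 keep the feasible region inside a bounded box. A feasible, bounded LP attains a finite optimum at a vertex.

Bounded optimum: z* = 35 at (0, 5).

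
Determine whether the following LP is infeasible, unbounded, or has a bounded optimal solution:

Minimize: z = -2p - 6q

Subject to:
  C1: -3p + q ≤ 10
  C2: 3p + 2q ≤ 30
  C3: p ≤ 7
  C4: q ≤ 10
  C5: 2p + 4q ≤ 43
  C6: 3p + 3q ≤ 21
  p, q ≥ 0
The point (0, 7) satisfies every constraint, so the LP is feasible; the constraints give p ≤ 7 and q ≤ 10, which with p, q ≥ 0 keep the feasible region inside a bounded box. A feasible, bounded LP attains a finite optimum at a vertex.

Evaluating z = -2p - 6q at each vertex:
  (0, 0): z = 0
  (7, 0): z = -14
  (0, 7): z = -42

Feasible with finite optimum z* = -42 at (0, 7).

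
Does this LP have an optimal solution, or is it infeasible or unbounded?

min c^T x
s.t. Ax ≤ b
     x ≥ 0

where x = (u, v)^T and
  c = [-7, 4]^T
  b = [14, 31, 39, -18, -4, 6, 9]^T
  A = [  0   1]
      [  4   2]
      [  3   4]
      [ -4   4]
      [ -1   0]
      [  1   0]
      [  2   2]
The point (4.5, 0) satisfies every constraint, so the LP is feasible; the constraints give u ≤ 6 and v ≤ 14, which with u, v ≥ 0 keep the feasible region inside a bounded box. A feasible, bounded LP attains a finite optimum at a vertex.

Evaluating z = -7u + 4v at each vertex:
  (4.5, 0): z = -31.5

Feasible with finite optimum z* = -31.5 at (4.5, 0).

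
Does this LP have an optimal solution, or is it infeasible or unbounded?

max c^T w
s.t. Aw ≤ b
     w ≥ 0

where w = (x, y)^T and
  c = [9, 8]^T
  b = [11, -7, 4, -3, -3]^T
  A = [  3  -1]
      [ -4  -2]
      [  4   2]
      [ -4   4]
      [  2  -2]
One constraint requires 4x + 2y ≤ 4, while the constraint -4x - 2y ≤ -7 is equivalent to 4x + 2y ≥ 7. Together they would need 7 ≤ 4x + 2y ≤ 4, which is impossible since 7 > 4. No point satisfies all constraints.

Infeasible: no point satisfies all constraints simultaneously.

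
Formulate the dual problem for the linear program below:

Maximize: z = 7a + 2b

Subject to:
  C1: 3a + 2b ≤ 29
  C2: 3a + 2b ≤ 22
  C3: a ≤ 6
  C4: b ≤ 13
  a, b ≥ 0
Minimize: z = 29y1 + 22y2 + 6y3 + 13y4

Subject to:
  C1: -3y1 - 3y2 - y3 ≤ -7
  C2: -2y1 - 2y2 - y4 ≤ -2
  y1, y2, y3, y4 ≥ 0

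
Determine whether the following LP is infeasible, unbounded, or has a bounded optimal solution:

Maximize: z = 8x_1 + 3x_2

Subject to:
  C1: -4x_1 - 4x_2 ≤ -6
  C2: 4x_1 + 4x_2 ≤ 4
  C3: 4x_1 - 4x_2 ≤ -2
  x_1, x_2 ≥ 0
C2 requires 4x_1 + 4x_2 ≤ 4, while C1 (-4x_1 - 4x_2 ≤ -6) is equivalent to 4x_1 + 4x_2 ≥ 6. Together they would need 6 ≤ 4x_1 + 4x_2 ≤ 4, which is impossible since 6 > 4. No point satisfies all constraints.

Infeasible: no point satisfies all constraints simultaneously.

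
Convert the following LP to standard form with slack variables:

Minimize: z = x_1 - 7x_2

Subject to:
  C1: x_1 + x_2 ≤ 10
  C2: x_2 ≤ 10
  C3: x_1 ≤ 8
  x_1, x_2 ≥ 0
min z = x_1 - 7x_2

s.t.
  x_1 + x_2 + s1 = 10
  x_2 + s2 = 10
  x_1 + s3 = 8
  x_1, x_2, s1, s2, s3 ≥ 0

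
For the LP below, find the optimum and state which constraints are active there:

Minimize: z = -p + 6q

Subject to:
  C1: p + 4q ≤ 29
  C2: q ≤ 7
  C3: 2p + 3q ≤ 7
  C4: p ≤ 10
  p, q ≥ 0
Optimal: p = 3.5, q = 0
Slack at optimum:
  C1: slack = 25.5
  C2: slack = 7
  C3: slack = 0 (binding)
  C4: slack = 6.5
  p ≥ 0: p = 3.5
  q ≥ 0: q = 0 (binding)
Binding constraints: C3, q ≥ 0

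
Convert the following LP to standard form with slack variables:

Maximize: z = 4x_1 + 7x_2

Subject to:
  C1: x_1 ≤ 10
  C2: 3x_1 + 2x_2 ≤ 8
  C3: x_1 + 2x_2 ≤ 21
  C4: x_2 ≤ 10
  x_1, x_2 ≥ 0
max z = 4x_1 + 7x_2

s.t.
  x_1 + s1 = 10
  3x_1 + 2x_2 + s2 = 8
  x_1 + 2x_2 + s3 = 21
  x_2 + s4 = 10
  x_1, x_2, s1, s2, s3, s4 ≥ 0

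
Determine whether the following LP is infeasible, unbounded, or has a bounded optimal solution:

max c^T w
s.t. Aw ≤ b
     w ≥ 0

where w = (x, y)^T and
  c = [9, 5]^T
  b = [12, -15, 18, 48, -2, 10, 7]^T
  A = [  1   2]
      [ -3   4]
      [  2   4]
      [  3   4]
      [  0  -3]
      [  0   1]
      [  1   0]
The point (7, 1) satisfies every constraint, so the LP is feasible; the constraints give x ≤ 7 and y ≤ 10, which with x, y ≥ 0 keep the feasible region inside a bounded box. A feasible, bounded LP attains a finite optimum at a vertex.

Feasible with finite optimum z* = 68 at (7, 1).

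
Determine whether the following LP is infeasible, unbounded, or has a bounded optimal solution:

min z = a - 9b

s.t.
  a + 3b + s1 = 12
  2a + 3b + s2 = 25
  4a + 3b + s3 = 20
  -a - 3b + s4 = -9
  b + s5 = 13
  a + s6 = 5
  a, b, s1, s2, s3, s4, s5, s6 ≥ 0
The point (0, 4) satisfies every constraint, so the LP is feasible; the constraints give a ≤ 5 and b ≤ 13, which with a, b ≥ 0 keep the feasible region inside a bounded box. A feasible, bounded LP attains a finite optimum at a vertex.

Evaluating z = a - 9b at each vertex:
  (3.667, 1.778): z = -12.33
  (2.667, 3.111): z = -25.33
  (0, 4): z = -36
  (0, 3): z = -27

Feasible with finite optimum z* = -36 at (0, 4).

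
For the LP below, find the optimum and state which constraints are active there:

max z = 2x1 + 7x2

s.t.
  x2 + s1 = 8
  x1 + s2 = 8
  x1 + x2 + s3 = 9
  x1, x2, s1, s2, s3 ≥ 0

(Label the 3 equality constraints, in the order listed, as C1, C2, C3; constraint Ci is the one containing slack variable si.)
Optimal: x1 = 1, x2 = 8
Slack at optimum:
  C1: slack = 0 (binding)
  C2: slack = 7
  C3: slack = 0 (binding)
  x1 ≥ 0: x1 = 1
  x2 ≥ 0: x2 = 8
Binding constraints: C1, C3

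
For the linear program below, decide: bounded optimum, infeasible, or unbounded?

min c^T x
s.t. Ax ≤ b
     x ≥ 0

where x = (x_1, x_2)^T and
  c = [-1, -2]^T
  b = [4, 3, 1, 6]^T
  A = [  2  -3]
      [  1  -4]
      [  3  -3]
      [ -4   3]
Feasible point: (0, 0) satisfies every constraint, so the LP is feasible.
Direction d = (1, 1): for each constraint row a, a·d ≤ 0 —
  (2)(1) + (-3)(1) = -1 ≤ 0
  (1)(1) + (-4)(1) = -3 ≤ 0
  (3)(1) + (-3)(1) = 0 ≤ 0
  (-4)(1) + (3)(1) = -1 ≤ 0
and d ≥ 0, so (0, 0) + t·d stays feasible for every t ≥ 0. Along this ray z = -x_1 - 2x_2 changes by -3 per unit t, so z → −∞.

Unbounded: there is a feasible ray along which z → −∞.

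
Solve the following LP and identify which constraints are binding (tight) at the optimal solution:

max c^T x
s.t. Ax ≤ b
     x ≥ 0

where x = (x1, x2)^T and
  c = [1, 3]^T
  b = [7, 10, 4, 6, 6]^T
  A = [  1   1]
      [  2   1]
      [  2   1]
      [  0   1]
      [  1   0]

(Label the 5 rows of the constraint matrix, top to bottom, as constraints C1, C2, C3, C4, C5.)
Optimal: x1 = 0, x2 = 4
Slack at optimum:
  C1: slack = 3
  C2: slack = 6
  C3: slack = 0 (binding)
  C4: slack = 2
  C5: slack = 6
  x1 ≥ 0: x1 = 0 (binding)
  x2 ≥ 0: x2 = 4
Binding constraints: C3, x1 ≥ 0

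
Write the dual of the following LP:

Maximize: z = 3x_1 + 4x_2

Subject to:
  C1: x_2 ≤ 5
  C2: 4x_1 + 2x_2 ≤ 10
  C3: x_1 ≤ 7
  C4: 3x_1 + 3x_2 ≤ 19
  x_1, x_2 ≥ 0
Minimize: z = 5y1 + 10y2 + 7y3 + 19y4

Subject to:
  C1: -4y2 - y3 - 3y4 ≤ -3
  C2: -y1 - 2y2 - 3y4 ≤ -4
  y1, y2, y3, y4 ≥ 0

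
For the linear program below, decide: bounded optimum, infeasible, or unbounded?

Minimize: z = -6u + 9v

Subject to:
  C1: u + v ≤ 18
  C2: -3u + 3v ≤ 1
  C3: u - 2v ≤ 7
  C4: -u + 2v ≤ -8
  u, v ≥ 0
C3 requires u - 2v ≤ 7, while C4 (-u + 2v ≤ -8) is equivalent to u - 2v ≥ 8. Together they would need 8 ≤ u - 2v ≤ 7, which is impossible since 8 > 7. No point satisfies all constraints.

Infeasible — the constraint set is empty.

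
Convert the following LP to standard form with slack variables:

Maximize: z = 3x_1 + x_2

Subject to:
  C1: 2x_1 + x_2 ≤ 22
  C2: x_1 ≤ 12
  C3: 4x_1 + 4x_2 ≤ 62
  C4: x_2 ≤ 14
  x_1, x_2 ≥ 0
max z = 3x_1 + x_2

s.t.
  2x_1 + x_2 + s1 = 22
  x_1 + s2 = 12
  4x_1 + 4x_2 + s3 = 62
  x_2 + s4 = 14
  x_1, x_2, s1, s2, s3, s4 ≥ 0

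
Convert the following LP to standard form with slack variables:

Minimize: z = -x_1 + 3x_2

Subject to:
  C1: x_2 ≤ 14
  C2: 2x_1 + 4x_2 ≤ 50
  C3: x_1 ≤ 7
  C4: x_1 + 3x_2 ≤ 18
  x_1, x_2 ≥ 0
min z = -x_1 + 3x_2

s.t.
  x_2 + s1 = 14
  2x_1 + 4x_2 + s2 = 50
  x_1 + s3 = 7
  x_1 + 3x_2 + s4 = 18
  x_1, x_2, s1, s2, s3, s4 ≥ 0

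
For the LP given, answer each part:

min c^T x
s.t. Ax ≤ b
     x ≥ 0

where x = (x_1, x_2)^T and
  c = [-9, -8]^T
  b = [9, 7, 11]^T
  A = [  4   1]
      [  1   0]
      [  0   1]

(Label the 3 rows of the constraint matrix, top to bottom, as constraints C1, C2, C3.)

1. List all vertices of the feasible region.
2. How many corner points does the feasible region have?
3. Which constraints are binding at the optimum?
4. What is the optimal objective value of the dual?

1. (0, 0), (2.25, 0), (0, 9)
2. 3
3. C1, x_1 ≥ 0
4. -72 (by strong duality, equal to the primal optimum)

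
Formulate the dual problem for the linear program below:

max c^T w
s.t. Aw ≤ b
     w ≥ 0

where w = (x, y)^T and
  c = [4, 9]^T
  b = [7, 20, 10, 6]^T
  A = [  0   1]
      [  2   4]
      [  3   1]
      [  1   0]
Minimize: z = 7y1 + 20y2 + 10y3 + 6y4

Subject to:
  C1: -2y2 - 3y3 - y4 ≤ -4
  C2: -y1 - 4y2 - y3 ≤ -9
  y1, y2, y3, y4 ≥ 0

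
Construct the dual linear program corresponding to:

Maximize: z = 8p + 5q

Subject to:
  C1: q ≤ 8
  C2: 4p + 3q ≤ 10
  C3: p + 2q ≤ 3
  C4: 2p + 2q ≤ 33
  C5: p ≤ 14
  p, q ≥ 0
Minimize: z = 8y1 + 10y2 + 3y3 + 33y4 + 14y5

Subject to:
  C1: -4y2 - y3 - 2y4 - y5 ≤ -8
  C2: -y1 - 3y2 - 2y3 - 2y4 ≤ -5
  y1, y2, y3, y4, y5 ≥ 0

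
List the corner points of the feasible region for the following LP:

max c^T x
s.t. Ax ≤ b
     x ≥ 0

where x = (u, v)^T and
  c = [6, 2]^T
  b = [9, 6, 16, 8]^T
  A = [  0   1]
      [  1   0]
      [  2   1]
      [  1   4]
Each vertex is the intersection of two constraint boundaries that also satisfies all remaining constraints:
  u = 0 and v = 0 → (0, 0)
  u = 6 and v = 0 → (6, 0)
  u = 6 and u + 4v = 8 → (6, 0.5)
  u + 4v = 8 and u = 0 → (0, 2)

Vertices: (0, 0), (6, 0), (6, 0.5), (0, 2)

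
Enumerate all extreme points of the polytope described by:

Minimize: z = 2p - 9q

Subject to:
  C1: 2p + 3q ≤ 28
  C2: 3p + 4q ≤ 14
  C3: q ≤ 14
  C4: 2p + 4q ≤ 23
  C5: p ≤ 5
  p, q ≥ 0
Each vertex is the intersection of two constraint boundaries that also satisfies all remaining constraints:
  p = 0 and q = 0 → (0, 0)
  3p + 4q = 14 and q = 0 → (4.667, 0)
  3p + 4q = 14 and p = 0 → (0, 3.5)

Vertices: (0, 0), (4.667, 0), (0, 3.5)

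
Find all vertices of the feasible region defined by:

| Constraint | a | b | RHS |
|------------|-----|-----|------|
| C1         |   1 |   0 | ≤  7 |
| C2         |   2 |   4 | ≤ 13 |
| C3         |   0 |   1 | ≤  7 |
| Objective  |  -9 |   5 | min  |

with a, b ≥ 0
Each vertex is the intersection of two constraint boundaries that also satisfies all remaining constraints:
  a = 0 and b = 0 → (0, 0)
  2a + 4b = 13 and b = 0 → (6.5, 0)
  2a + 4b = 13 and a = 0 → (0, 3.25)

Vertices: (0, 0), (6.5, 0), (0, 3.25)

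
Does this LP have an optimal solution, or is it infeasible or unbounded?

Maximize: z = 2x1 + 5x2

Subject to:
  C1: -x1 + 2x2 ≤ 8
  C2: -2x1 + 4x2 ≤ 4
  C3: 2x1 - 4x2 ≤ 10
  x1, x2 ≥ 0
Feasible point: (0, 0) satisfies every constraint, so the LP is feasible.
Direction d = (2, 1): for each constraint row a, a·d ≤ 0 —
  (-1)(2) + (2)(1) = 0 ≤ 0
  (-2)(2) + (4)(1) = 0 ≤ 0
  (2)(2) + (-4)(1) = 0 ≤ 0
and d ≥ 0, so (0, 0) + t·d stays feasible for every t ≥ 0. Along this ray z = 2x1 + 5x2 changes by 9 per unit t, so z → +∞.

Unbounded: there is a feasible ray along which z → +∞.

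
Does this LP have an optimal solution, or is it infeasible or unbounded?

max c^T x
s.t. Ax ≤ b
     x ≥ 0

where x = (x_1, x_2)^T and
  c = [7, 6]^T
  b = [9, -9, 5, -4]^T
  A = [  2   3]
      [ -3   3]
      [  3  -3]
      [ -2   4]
One constraint requires 3x_1 - 3x_2 ≤ 5, while the constraint -3x_1 + 3x_2 ≤ -9 is equivalent to 3x_1 - 3x_2 ≥ 9. Together they would need 9 ≤ 3x_1 - 3x_2 ≤ 5, which is impossible since 9 > 5. No point satisfies all constraints.

Infeasible: no point satisfies all constraints simultaneously.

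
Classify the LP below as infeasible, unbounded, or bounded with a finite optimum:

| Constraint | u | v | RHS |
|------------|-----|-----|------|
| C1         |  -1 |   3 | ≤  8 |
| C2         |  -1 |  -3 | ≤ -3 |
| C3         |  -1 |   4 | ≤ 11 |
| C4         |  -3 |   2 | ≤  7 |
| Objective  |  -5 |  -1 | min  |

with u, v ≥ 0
Feasible point: (0, 1) satisfies every constraint, so the LP is feasible.
Direction d = (1, 0): for each constraint row a, a·d ≤ 0 —
  (-1)(1) + (3)(0) = -1 ≤ 0
  (-1)(1) + (-3)(0) = -1 ≤ 0
  (-1)(1) + (4)(0) = -1 ≤ 0
  (-3)(1) + (2)(0) = -3 ≤ 0
and d ≥ 0, so (0, 1) + t·d stays feasible for every t ≥ 0. Along this ray z = -5u - v changes by -5 per unit t, so z → −∞.

Unbounded: there is a feasible ray along which z → −∞.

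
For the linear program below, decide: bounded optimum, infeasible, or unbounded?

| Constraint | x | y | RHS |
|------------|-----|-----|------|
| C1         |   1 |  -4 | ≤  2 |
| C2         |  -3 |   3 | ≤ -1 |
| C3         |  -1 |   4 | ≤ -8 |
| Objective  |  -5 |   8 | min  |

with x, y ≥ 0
C1 requires x - 4y ≤ 2, while C3 (-x + 4y ≤ -8) is equivalent to x - 4y ≥ 8. Together they would need 8 ≤ x - 4y ≤ 2, which is impossible since 8 > 2. No point satisfies all constraints.

Infeasible — the constraint set is empty.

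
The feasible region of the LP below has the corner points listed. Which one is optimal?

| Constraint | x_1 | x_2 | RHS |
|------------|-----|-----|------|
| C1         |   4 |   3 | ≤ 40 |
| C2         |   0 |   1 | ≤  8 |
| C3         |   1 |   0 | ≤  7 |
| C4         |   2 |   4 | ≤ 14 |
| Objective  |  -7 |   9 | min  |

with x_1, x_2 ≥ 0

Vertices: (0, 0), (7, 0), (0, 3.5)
(7, 0) with z = -49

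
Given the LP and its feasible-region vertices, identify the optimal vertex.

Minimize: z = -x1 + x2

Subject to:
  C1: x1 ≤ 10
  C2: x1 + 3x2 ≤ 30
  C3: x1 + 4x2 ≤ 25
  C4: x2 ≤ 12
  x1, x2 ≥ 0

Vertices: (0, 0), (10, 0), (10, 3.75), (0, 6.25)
Evaluating z = -x1 + x2 at each vertex:
  (0, 0): z = 0
  (10, 0): z = -10
  (10, 3.75): z = -6.25
  (0, 6.25): z = 6.25

The smallest value is z = -10, attained at (10, 0).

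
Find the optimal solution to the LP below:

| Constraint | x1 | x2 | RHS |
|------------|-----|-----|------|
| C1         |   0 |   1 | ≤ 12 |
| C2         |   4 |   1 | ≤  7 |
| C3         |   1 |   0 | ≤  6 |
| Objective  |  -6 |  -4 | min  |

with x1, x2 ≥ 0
Each vertex is the intersection of two constraint boundaries that also satisfies all remaining constraints:
  x1 = 0 and x2 = 0 → (0, 0)
  4x1 + x2 = 7 and x2 = 0 → (1.75, 0)
  4x1 + x2 = 7 and x1 = 0 → (0, 7)

Evaluating z = -6x1 - 4x2 at each vertex:
  (0, 0): z = 0
  (1.75, 0): z = -10.5
  (0, 7): z = -28

The minimum is at (0, 7) with z = -28.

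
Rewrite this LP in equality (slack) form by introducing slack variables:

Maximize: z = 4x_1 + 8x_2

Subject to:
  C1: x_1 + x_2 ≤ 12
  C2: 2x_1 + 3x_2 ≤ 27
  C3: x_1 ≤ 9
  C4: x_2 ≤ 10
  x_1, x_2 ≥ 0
max z = 4x_1 + 8x_2

s.t.
  x_1 + x_2 + s1 = 12
  2x_1 + 3x_2 + s2 = 27
  x_1 + s3 = 9
  x_2 + s4 = 10
  x_1, x_2, s1, s2, s3, s4 ≥ 0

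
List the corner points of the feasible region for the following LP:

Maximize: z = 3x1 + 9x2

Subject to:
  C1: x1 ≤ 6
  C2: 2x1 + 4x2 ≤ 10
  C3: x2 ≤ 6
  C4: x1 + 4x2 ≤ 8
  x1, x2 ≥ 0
Each vertex is the intersection of two constraint boundaries that also satisfies all remaining constraints:
  x1 = 0 and x2 = 0 → (0, 0)
  2x1 + 4x2 = 10 and x2 = 0 → (5, 0)
  2x1 + 4x2 = 10 and x1 + 4x2 = 8 → (2, 1.5)
  x1 + 4x2 = 8 and x1 = 0 → (0, 2)

Vertices: (0, 0), (5, 0), (2, 1.5), (0, 2)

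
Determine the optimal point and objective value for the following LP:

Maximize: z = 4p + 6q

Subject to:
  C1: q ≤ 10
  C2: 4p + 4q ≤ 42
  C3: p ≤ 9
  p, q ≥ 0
p = 0.5, q = 10, z = 62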